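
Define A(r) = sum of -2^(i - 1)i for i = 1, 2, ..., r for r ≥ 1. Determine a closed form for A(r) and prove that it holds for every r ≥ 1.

We claim A(r) = 2^r(-r + 1) - 1 for all r ≥ 1.
When r = 1: A(1) = -1, and the closed form gives -1. They agree.
Inductive step: assume the claim holds for r = i, so A(i) = 2^i(-i + 1) - 1.
Then A(i+1) = A(i) + (2^i(-i - 1)) = (2^i(-i + 1) - 1) + (2^i(-i - 1)).
Simplifying, A(i+1) = -2·2^i·i - 1 = 2^(i+1)(-(i+1) + 1) - 1,
which is the closed form with r = i+1.
This completes the induction.

A(r) = 2^r(-r + 1) - 1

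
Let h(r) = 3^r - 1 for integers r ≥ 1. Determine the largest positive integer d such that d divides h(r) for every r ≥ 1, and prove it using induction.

Computing the first values: h(1) = 2 and h(2) = 8; gcd(2, 8) = 2, so d ≤ 2.
We prove 2 | 3^r - 1 for all r ≥ 1 by induction on r.
Base case (r = 1): h(1) = 2 = 2·(1), so 2 | h(1).
For the inductive step, assume it holds for an arbitrary p ≥ 1, i.e. 2 | h(p). Then
3^{p+1} − 1^{p+1} = 3·3^p − 1·1^p = 3·(3^p − 1^p) + (2)·1^p. The first term is divisible by 2 by the inductive hypothesis, and the second term (2)·1^p is divisible by 2 since 2 | 2. Hence 2 | h(p+1).
This completes the induction.
Therefore the largest such d is 2.

d = 2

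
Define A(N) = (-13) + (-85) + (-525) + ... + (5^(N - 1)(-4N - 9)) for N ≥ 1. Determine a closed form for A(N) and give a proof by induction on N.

A(N) = -5^N(N + 2) + 2

We claim A(N) = -5^N(N + 2) + 2 for all N ≥ 1.
For the base case N = 1: A(1) = -13, and the closed form gives -13. They agree.
Suppose the result is true for N = p, so A(p) = -5^p(p + 2) + 2.
Then A(p+1) = A(p) + (5^p(-4p - 13)) = (-5^p(p + 2) + 2) + (5^p(-4p - 13)).
Simplifying, A(p+1) = -5·5^p·p - 15·5^p + 2 = -5^(p+1)((p+1) + 2) + 2,
which is the closed form with N = p+1.
This completes the induction.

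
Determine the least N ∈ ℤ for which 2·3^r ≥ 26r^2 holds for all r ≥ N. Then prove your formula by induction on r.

N = 6

At r = 5: 486 < 650, so the inequality fails and N ≥ 6. We prove 2·3^r ≥ 26r^2 for all r ≥ 6.
When r = 6: 2·3^r = 1458 and 26r^2 = 936, so 1458 ≥ 936.
Suppose the result is true for r = p, so 2·3^p ≥ 26p^2.
Then 2·3^(p + 1) = 3·(2·3^p) ≥ 3·(26p^2).
Also, for p ≥ 6 we have 3·(26p^2) ≥ 26(p+1)^2, since 3 ≥ (1 + 1/p)^2 for all p ≥ 6.
Combining, 2·3^(p + 1) ≥ 26(p+1)^2.
By induction, the statement is established for all r ≥ 6.
Hence the smallest such N is 6.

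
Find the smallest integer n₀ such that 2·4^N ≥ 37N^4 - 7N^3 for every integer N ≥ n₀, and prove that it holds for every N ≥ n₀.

At N = 8: 131072 < 147968, so the inequality fails and n₀ ≥ 9. We prove 2·4^N ≥ 37N^4 - 7N^3 for all N ≥ 9.
Base step (N = 9): 2·4^N = 524288 and 37N^4 - 7N^3 = 237654, so 524288 ≥ 237654.
Inductive step: suppose the statement holds for some m ≥ 9, so 2·4^m ≥ 37m^4 - 7m^3.
Then 2·4^(m + 1) = 4·(2·4^m) ≥ 4·(37m^4 - 7m^3).
Also, for m ≥ 9 we have 4·(37m^4 - 7m^3) ≥ 37(m+1)^4 - 7(m+1)^3, since 4·(37m^4 - 7m^3) − (37(m+1)^4 - 7(m+1)^3) = 111m^4 - 169m^3 - 201m^2 - 127m - 30, which is nonnegative for all m ≥ 9.
Combining, 2·4^(m + 1) ≥ 37(m+1)^4 - 7(m+1)^3.
By the principle of mathematical induction, the result holds for all N ≥ 9.
Hence the smallest such n₀ is 9.

n₀ = 9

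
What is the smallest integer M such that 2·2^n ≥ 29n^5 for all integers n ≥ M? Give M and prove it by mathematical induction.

M = 28

At n = 27: 268435456 < 416118303, so the inequality fails and M ≥ 28. We prove 2·2^n ≥ 29n^5 for all n ≥ 28.
For the base case n = 28: 2·2^n = 536870912 and 29n^5 = 499100672, so 536870912 ≥ 499100672.
Inductive step: assume the claim holds for n = k, so 2·2^k ≥ 29k^5.
Then 2·2^(k + 1) = 2·(2·2^k) ≥ 2·(29k^5).
Also, for k ≥ 28 we have 2·(29k^5) ≥ 29(k+1)^5, since 2 ≥ (1 + 1/k)^5 for all k ≥ 28.
Combining, 2·2^(k + 1) ≥ 29(k+1)^5.
By the principle of mathematical induction, the result holds for all n ≥ 28.
Hence the smallest such M is 28.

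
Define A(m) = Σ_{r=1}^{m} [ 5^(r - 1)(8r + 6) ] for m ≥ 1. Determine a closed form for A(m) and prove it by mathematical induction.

A(m) = 5^m(2m + 1) - 1

We claim A(m) = 5^m(2m + 1) - 1 for all m ≥ 1.
For the base case m = 1: A(1) = 14, and the closed form gives 14. They agree.
Inductive step: suppose the statement holds for some r ≥ 1, so A(r) = 5^r(2r + 1) - 1.
Then A(r+1) = A(r) + (5^r(8r + 14)) = (5^r(2r + 1) - 1) + (5^r(8r + 14)).
Simplifying, A(r+1) = 10·5^r·r + 15·5^r - 1 = 5^(r+1)(2(r+1) + 1) - 1,
which is the closed form with m = r+1.
By induction, the statement is established for all m ≥ 1.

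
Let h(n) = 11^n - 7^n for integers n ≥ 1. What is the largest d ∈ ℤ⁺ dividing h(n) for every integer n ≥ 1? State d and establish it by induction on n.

d = 4

Computing the first values: h(1) = 4 and h(2) = 72; gcd(4, 72) = 4, so d ≤ 4.
We prove 4 | 11^n - 7^n for all n ≥ 1 by induction on n.
Base step (n = 1): h(1) = 4 = 4·(1), so 4 | h(1).
Suppose the result is true for n = j, i.e. 4 | h(j). Then
11^{j+1} − 7^{j+1} = 11·11^j − 7·7^j = 11·(11^j − 7^j) + (4)·7^j. The first term is divisible by 4 by the inductive hypothesis, and the second term (4)·7^j is divisible by 4 since 4 | 4. Hence 4 | h(j+1).
By the principle of mathematical induction, the result holds for all n ≥ 1.
Therefore the largest such d is 4.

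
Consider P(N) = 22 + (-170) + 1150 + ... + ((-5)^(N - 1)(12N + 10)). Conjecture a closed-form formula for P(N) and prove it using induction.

P(N) = -2(-5)^N(N + 1) + 2

We claim P(N) = -2(-5)^N(N + 1) + 2 for all N ≥ 1.
Base step (N = 1): P(1) = 22, and the closed form gives 22. They agree.
For the inductive step, assume it holds for an arbitrary m ≥ 1, so P(m) = -2(-5)^m(m + 1) + 2.
Then P(m+1) = P(m) + ((-5)^m(12m + 22)) = (-2(-5)^m(m + 1) + 2) + ((-5)^m(12m + 22)).
Simplifying, P(m+1) = 10(-5)^m·m + 20(-5)^m + 2 = -2(-5)^(m+1)((m+1) + 1) + 2,
which is the closed form with N = m+1.
By induction, the statement is established for all N ≥ 1.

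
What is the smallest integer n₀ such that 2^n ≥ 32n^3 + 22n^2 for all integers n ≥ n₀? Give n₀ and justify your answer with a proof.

n₀ = 18

At n = 17: 131072 < 163574, so the inequality fails and n₀ ≥ 18. We prove 2^n ≥ 32n^3 + 22n^2 for all n ≥ 18.
When n = 18: 2^n = 262144 and 32n^3 + 22n^2 = 193752, so 262144 ≥ 193752.
Inductive step: suppose the statement holds for some i ≥ 18, so 2^i ≥ 32i^3 + 22i^2.
Then 2^(i + 1) = 2·(2^i) ≥ 2·(32i^3 + 22i^2).
Also, for i ≥ 18 we have 2·(32i^3 + 22i^2) ≥ 32(i+1)^3 + 22(i+1)^2, since 2·(32i^3 + 22i^2) − (32(i+1)^3 + 22(i+1)^2) = 32i^3 - 74i^2 - 140i - 54, which is nonnegative for all i ≥ 18.
Combining, 2^(i + 1) ≥ 32(i+1)^3 + 22(i+1)^2.
Hence, by induction on n, the claim holds for every n ≥ 18.
Hence the smallest such n₀ is 18.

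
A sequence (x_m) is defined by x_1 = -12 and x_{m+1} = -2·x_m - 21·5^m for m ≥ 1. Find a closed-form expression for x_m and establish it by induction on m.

x_m = 3(-2)^(m - 1) - 3·5^m

Computing the first terms: x_1 = -12, x_2 = -81, x_3 = -363. This suggests x_m = 3(-2)^(m - 1) - 3·5^m.
Base step (m = 1): the formula gives -12 = -12 = x_1.
Inductive step: assume the claim holds for m = r, so x_r = 3(-2)^(r - 1) - 3·5^r.
Then x_{r+1} = -2·x_r - 21·5^r = -2·(3(-2)^(r - 1) - 3·5^r) - 21·5^r = 3(-2)^r - 3·5^(r + 1) = 3(-2)^((r+1) - 1) - 3·5^(r+1),
which is the claimed formula at m = r+1.
This completes the induction.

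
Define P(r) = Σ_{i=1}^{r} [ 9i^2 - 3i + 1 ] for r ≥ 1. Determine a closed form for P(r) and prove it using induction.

P(r) = r(3r^2 + 3r + 1)

We claim P(r) = r(3r^2 + 3r + 1) for all r ≥ 1.
Base case (r = 1): P(1) = 7, and the closed form gives 7. They agree.
Inductive step: suppose the statement holds for some i ≥ 1, so P(i) = i(3i^2 + 3i + 1).
Then P(i+1) = P(i) + (9i^2 + 15i + 7) = (i(3i^2 + 3i + 1)) + (9i^2 + 15i + 7).
Simplifying, P(i+1) = (i + 1)(3i^2 + 9i + 7) = (i+1)(3(i+1)^2 + 3(i+1) + 1),
which is the closed form with r = i+1.
By induction, the statement is established for all r ≥ 1.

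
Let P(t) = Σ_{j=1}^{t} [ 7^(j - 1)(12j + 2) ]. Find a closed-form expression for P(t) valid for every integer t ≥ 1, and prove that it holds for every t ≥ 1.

P(t) = 2·7^t·t

We claim P(t) = 2·7^t·t for all t ≥ 1.
When t = 1: P(1) = 14, and the closed form gives 14. They agree.
Inductive step: suppose the statement holds for some j ≥ 1, so P(j) = 2·7^j·j.
Then P(j+1) = P(j) + (7^j(12j + 14)) = (2·7^j·j) + (7^j(12j + 14)).
Simplifying, P(j+1) = 14·7^j(j + 1) = 2·7^(j+1)·(j+1),
which is the closed form with t = j+1.
This completes the induction.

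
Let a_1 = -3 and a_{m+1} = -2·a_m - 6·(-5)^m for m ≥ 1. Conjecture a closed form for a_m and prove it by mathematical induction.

a_m = 7(-2)^(m - 1) + 2(-5)^m

Computing the first terms: a_1 = -3, a_2 = 36, a_3 = -222. This suggests a_m = 7(-2)^(m - 1) + 2(-5)^m.
When m = 1: the formula gives -3 = -3 = a_1.
For the inductive step, assume it holds for an arbitrary r ≥ 1, so a_r = 7(-2)^(r - 1) + 2(-5)^r.
Then a_{r+1} = -2·a_r - 6·(-5)^r = -2·(7(-2)^(r - 1) + 2(-5)^r) - 6·(-5)^r = 7(-2)^r + 2(-5)^(r + 1) = 7(-2)^((r+1) - 1) + 2(-5)^(r+1),
which is the claimed formula at m = r+1.
Hence, by induction on m, the claim holds for every m ≥ 1.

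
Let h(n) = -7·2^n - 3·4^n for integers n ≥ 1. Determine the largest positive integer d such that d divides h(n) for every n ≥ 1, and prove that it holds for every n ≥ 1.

d = 2

Computing the first values: h(1) = -26 and h(2) = -76; gcd(-26, -76) = 2, so d ≤ 2.
We prove 2 | -7·2^n - 3·4^n for all n ≥ 1 by induction on n.
For the base case n = 1: h(1) = -26 = 2·(-13), so 2 | h(1).
For the inductive step, assume it holds for an arbitrary i ≥ 1, i.e. 2 | h(i). Then
h(i+1) − 4·h(i) = (-7·2^(i+1) - 3·4^(i+1)) − 4·(-7·2^i - 3·4^i) = (-7)·2^i·(2 − 4) = (14)·2^i. Since 2 | h(i) by the inductive hypothesis, 2 | 4·h(i); and 2 | 14 since 14 = 2·7. Therefore 2 | h(i+1).
By induction, the statement is established for all n ≥ 1.
Therefore the largest such d is 2.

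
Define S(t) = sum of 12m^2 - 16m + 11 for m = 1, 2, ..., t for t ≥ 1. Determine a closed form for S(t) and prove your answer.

We claim S(t) = t(4t^2 - 2t + 5) for all t ≥ 1.
For the base case t = 1: S(1) = 7, and the closed form gives 7. They agree.
Inductive step: suppose the statement holds for some m ≥ 1, so S(m) = m(4m^2 - 2m + 5).
Then S(m+1) = S(m) + (12m^2 + 8m + 7) = (m(4m^2 - 2m + 5)) + (12m^2 + 8m + 7).
Simplifying, S(m+1) = (m + 1)(4m^2 + 6m + 7) = (m+1)(4(m+1)^2 - 2(m+1) + 5),
which is the closed form with t = m+1.
Hence, by induction on t, the claim holds for every t ≥ 1.

S(t) = t(4t^2 - 2t + 5)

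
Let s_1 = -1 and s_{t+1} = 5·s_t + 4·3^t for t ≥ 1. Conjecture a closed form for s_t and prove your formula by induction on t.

s_t = -2·3^t + 5^t

Computing the first terms: s_1 = -1, s_2 = 7, s_3 = 71. This suggests s_t = -2·3^t + 5^t.
When t = 1: the formula gives -1 = -1 = s_1.
For the inductive step, assume it holds for an arbitrary k ≥ 1, so s_k = -2·3^k + 5^k.
Then s_{k+1} = 5·s_k + 4·3^k = 5·(-2·3^k + 5^k) + 4·3^k = -2·3^(k + 1) + 5^(k + 1),
which is the claimed formula at t = k+1.
By induction, the statement is established for all t ≥ 1.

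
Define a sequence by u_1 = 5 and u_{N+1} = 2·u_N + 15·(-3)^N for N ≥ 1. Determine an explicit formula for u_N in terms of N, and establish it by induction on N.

Computing the first terms: u_1 = 5, u_2 = -35, u_3 = 65. This suggests u_N = (-3)^(N + 1) - 2^(N + 1).
Base case (N = 1): the formula gives 5 = 5 = u_1.
For the inductive step, assume it holds for an arbitrary m ≥ 1, so u_m = (-3)^(m + 1) - 2^(m + 1).
Then u_{m+1} = 2·u_m + 15·(-3)^m = 2·((-3)^(m + 1) - 2^(m + 1)) + 15·(-3)^m = (-3)^(m + 2) - 2^(m + 2) = (-3)^((m+1) + 1) - 2^((m+1) + 1),
which is the claimed formula at N = m+1.
By induction, the statement is established for all N ≥ 1.

u_N = (-3)^(N + 1) - 2^(N + 1)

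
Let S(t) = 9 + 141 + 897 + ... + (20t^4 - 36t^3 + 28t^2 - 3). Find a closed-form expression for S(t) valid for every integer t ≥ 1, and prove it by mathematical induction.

We claim S(t) = t(4t^4 + t^3 - 2t^2 + 5t + 1) for all t ≥ 1.
For the base case t = 1: S(1) = 9, and the closed form gives 9. They agree.
Inductive step: assume the claim holds for t = m, so S(m) = m(4m^4 + m^3 - 2m^2 + 5m + 1).
Then S(m+1) = S(m) + (20m^4 + 44m^3 + 40m^2 + 28m + 9) = (m(4m^4 + m^3 - 2m^2 + 5m + 1)) + (20m^4 + 44m^3 + 40m^2 + 28m + 9).
Simplifying, S(m+1) = (m + 1)(4m^4 + 17m^3 + 25m^2 + 20m + 9) = (m+1)(4(m+1)^4 + (m+1)^3 - 2(m+1)^2 + 5(m+1) + 1),
which is the closed form with t = m+1.
This completes the induction.

S(t) = t(4t^4 + t^3 - 2t^2 + 5t + 1)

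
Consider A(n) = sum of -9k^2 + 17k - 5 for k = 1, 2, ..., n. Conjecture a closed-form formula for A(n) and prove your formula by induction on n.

We claim A(n) = -n(3n^2 - 4n - 2) for all n ≥ 1.
When n = 1: A(1) = 3, and the closed form gives 3. They agree.
Suppose the result is true for n = k, so A(k) = k(-3k^2 + 4k + 2).
Then A(k+1) = A(k) + (-9k^2 - k + 3) = (k(-3k^2 + 4k + 2)) + (-9k^2 - k + 3).
Simplifying, A(k+1) = -(k + 1)(3k^2 + 2k - 3) = -(k+1)(3(k+1)^2 - 4(k+1) - 2),
which is the closed form with n = k+1.
Hence, by induction on n, the claim holds for every n ≥ 1.

A(n) = -n(3n^2 - 4n - 2)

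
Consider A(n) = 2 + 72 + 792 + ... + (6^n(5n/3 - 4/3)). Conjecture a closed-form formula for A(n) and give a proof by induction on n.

We claim A(n) = 2·6^n(n - 1) + 2 for all n ≥ 1.
Base case (n = 1): A(1) = 2, and the closed form gives 2. They agree.
For the inductive step, assume it holds for an arbitrary r ≥ 1, so A(r) = 2·6^r(r - 1) + 2.
Then A(r+1) = A(r) + (6^r(10r + 2)) = (2·6^r(r - 1) + 2) + (6^r(10r + 2)).
Simplifying, A(r+1) = 12·6^r·r + 2 = 2·6^(r+1)((r+1) - 1) + 2,
which is the closed form with n = r+1.
Hence, by induction on n, the claim holds for every n ≥ 1.

A(n) = 2·6^n(n - 1) + 2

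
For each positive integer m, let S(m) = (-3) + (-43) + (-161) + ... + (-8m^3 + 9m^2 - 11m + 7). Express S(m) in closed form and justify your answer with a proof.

S(m) = -m(2m^3 + m^2 + 3m - 3)

We claim S(m) = -m(2m^3 + m^2 + 3m - 3) for all m ≥ 1.
Base case (m = 1): S(1) = -3, and the closed form gives -3. They agree.
Suppose the result is true for m = k, so S(k) = k(-2k^3 - k^2 - 3k + 3).
Then S(k+1) = S(k) + (-8k^3 - 15k^2 - 17k - 3) = (k(-2k^3 - k^2 - 3k + 3)) + (-8k^3 - 15k^2 - 17k - 3).
Simplifying, S(k+1) = -(k + 1)(2k^3 + 7k^2 + 11k + 3) = -(k+1)(2(k+1)^3 + (k+1)^2 + 3(k+1) - 3),
which is the closed form with m = k+1.
Hence, by induction on m, the claim holds for every m ≥ 1.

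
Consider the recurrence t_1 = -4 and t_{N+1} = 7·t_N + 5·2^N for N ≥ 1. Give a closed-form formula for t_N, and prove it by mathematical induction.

t_N = -2^N - 2·7^(N - 1)

Computing the first terms: t_1 = -4, t_2 = -18, t_3 = -106. This suggests t_N = -2^N - 2·7^(N - 1).
When N = 1: the formula gives -4 = -4 = t_1.
Inductive step: suppose the statement holds for some j ≥ 1, so t_j = -2^j - 2·7^(j - 1).
Then t_{j+1} = 7·t_j + 5·2^j = 7·(-2^j - 2·7^(j - 1)) + 5·2^j = -2^(j + 1) - 2·7^j = -2^(j+1) - 2·7^((j+1) - 1),
which is the claimed formula at N = j+1.
By the principle of mathematical induction, the result holds for all N ≥ 1.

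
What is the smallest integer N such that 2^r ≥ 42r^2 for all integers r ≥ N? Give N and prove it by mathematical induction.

N = 13

At r = 12: 4096 < 6048, so the inequality fails and N ≥ 13. We prove 2^r ≥ 42r^2 for all r ≥ 13.
For the base case r = 13: 2^r = 8192 and 42r^2 = 7098, so 8192 ≥ 7098.
For the inductive step, assume it holds for an arbitrary p ≥ 13, so 2^p ≥ 42p^2.
Then 2^(p + 1) = 2·(2^p) ≥ 2·(42p^2).
Also, for p ≥ 13 we have 2·(42p^2) ≥ 42(p+1)^2, since 2 ≥ (1 + 1/p)^2 for all p ≥ 13.
Combining, 2^(p + 1) ≥ 42(p+1)^2.
By induction, the statement is established for all r ≥ 13.
Hence the smallest such N is 13.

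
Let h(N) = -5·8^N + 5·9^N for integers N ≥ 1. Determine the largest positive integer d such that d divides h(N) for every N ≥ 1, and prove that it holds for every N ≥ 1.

Computing the first values: h(1) = 5 and h(2) = 85; gcd(5, 85) = 5, so d ≤ 5.
We prove 5 | -5·8^N + 5·9^N for all N ≥ 1 by induction on N.
For the base case N = 1: h(1) = 5 = 5·(1), so 5 | h(1).
For the inductive step, assume it holds for an arbitrary j ≥ 1, i.e. 5 | h(j). Then
h(j+1) − 9·h(j) = (-5·8^(j+1) + 5·9^(j+1)) − 9·(-5·8^j + 5·9^j) = (-5)·8^j·(8 − 9) = (5)·8^j. Since 5 | h(j) by the inductive hypothesis, 5 | 9·h(j); and 5 | 5 since 5 = 5·1. Therefore 5 | h(j+1).
This completes the induction.
Therefore the largest such d is 5.

d = 5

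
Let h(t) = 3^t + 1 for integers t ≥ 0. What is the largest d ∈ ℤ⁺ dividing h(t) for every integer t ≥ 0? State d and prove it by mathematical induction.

Computing the first values: h(0) = 2 and h(1) = 4; gcd(2, 4) = 2, so d ≤ 2.
We prove 2 | 3^t + 1 for all t ≥ 0 by induction on t.
When t = 0: h(0) = 2 = 2·(1), so 2 | h(0).
For the inductive step, assume it holds for an arbitrary p ≥ 0, i.e. 2 | h(p). Then
h(p+1) = 3^(p+1) + 1 = 3·(3^p + 1) - 2 = 3·h(p) - 2. The first term is divisible by 2 by the inductive hypothesis, and -2 is divisible by 2. Hence 2 | h(p+1).
By the principle of mathematical induction, the result holds for all t ≥ 0.
Therefore the largest such d is 2.

d = 2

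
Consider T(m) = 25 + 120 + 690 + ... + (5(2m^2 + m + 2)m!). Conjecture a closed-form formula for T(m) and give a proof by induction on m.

T(m) = (10m + 5)(m + 1)! - 5

We claim T(m) = (10m + 5)(m + 1)! - 5 for all m ≥ 1.
Base step (m = 1): T(1) = 25, and the closed form gives 25. They agree.
Suppose the result is true for m = i, so T(i) = (10i + 5)(i + 1)! - 5.
Then T(i+1) = T(i) + (5(2i^2 + 5i + 5)(i + 1)!) = ((10i + 5)(i + 1)! - 5) + (5(2i^2 + 5i + 5)(i + 1)!).
Simplifying, T(i+1) = (10(i+1) + 5)((i+1) + 1)! - 5,
which is the closed form with m = i+1.
By induction, the statement is established for all m ≥ 1.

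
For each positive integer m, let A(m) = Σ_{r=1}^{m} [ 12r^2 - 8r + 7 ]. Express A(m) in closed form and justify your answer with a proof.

We claim A(m) = m(4m^2 + 2m + 5) for all m ≥ 1.
For the base case m = 1: A(1) = 11, and the closed form gives 11. They agree.
Suppose the result is true for m = r, so A(r) = r(4r^2 + 2r + 5).
Then A(r+1) = A(r) + (12r^2 + 16r + 11) = (r(4r^2 + 2r + 5)) + (12r^2 + 16r + 11).
Simplifying, A(r+1) = (r + 1)(4r^2 + 10r + 11) = (r+1)(4(r+1)^2 + 2(r+1) + 5),
which is the closed form with m = r+1.
This completes the induction.

A(m) = m(4m^2 + 2m + 5)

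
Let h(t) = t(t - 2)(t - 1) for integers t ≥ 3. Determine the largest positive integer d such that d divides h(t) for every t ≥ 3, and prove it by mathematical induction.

Computing the first values: h(3) = 6 and h(4) = 24; gcd(6, 24) = 6, so d ≤ 6.
We prove 6 | t(t - 2)(t - 1) for all t ≥ 3 by induction on t.
Base case (t = 3): h(3) = 6 = 6·(1), so 6 | h(3).
Suppose the result is true for t = j, i.e. 6 | h(j). Then
h(j+1) − h(j) = (j-1)·j·(j+1) − (j-2)·(j-1)·j = (j-1)·j·[(j+1) − (j-2)] = 3·(j-1)·j. The product of 2 consecutive integers is divisible by (2)! = 2, so h(j+1) − h(j) is divisible by 3·2 = 6. By the inductive hypothesis 6 | h(j), hence 6 | h(j+1).
By the principle of mathematical induction, the result holds for all t ≥ 3.
Therefore the largest such d is 6.

d = 6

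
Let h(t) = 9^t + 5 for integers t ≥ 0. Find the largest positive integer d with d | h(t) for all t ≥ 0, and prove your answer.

d = 2

Computing the first values: h(0) = 6 and h(1) = 14; gcd(6, 14) = 2, so d ≤ 2.
We prove 2 | 9^t + 5 for all t ≥ 0 by induction on t.
Base case (t = 0): h(0) = 6 = 2·(3), so 2 | h(0).
Suppose the result is true for t = k, i.e. 2 | h(k). Then
h(k+1) = 9^(k+1) + 5 = 9·(9^k + 5) - 40 = 9·h(k) - 40. The first term is divisible by 2 by the inductive hypothesis, and -40 is divisible by 2. Hence 2 | h(k+1).
By the principle of mathematical induction, the result holds for all t ≥ 0.
Therefore the largest such d is 2.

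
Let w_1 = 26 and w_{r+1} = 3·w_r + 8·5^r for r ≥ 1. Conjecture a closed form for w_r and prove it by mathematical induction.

Computing the first terms: w_1 = 26, w_2 = 118, w_3 = 554. This suggests w_r = 2·3^r + 4·5^r.
When r = 1: the formula gives 26 = 26 = w_1.
Inductive step: suppose the statement holds for some j ≥ 1, so w_j = 2·3^j + 4·5^j.
Then w_{j+1} = 3·w_j + 8·5^j = 3·(2·3^j + 4·5^j) + 8·5^j = 2·3^(j + 1) + 4·5^(j + 1),
which is the claimed formula at r = j+1.
By induction, the statement is established for all r ≥ 1.

w_r = 2·3^r + 4·5^r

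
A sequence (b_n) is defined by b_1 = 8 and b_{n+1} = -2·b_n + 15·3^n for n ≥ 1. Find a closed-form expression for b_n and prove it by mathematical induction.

Computing the first terms: b_1 = 8, b_2 = 29, b_3 = 77. This suggests b_n = -(-2)^(n - 1) + 3^(n + 1).
For the base case n = 1: the formula gives 8 = 8 = b_1.
Inductive step: assume the claim holds for n = p, so b_p = -(-2)^(p - 1) + 3^(p + 1).
Then b_{p+1} = -2·b_p + 15·3^p = -2·(-(-2)^(p - 1) + 3^(p + 1)) + 15·3^p = -(-2)^p + 3^(p + 2) = -(-2)^((p+1) - 1) + 3^((p+1) + 1),
which is the claimed formula at n = p+1.
This completes the induction.

b_n = -(-2)^(n - 1) + 3^(n + 1)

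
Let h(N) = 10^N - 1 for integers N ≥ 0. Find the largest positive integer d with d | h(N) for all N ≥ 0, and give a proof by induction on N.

Computing the first values: h(0) = 0 and h(1) = 9; gcd(0, 9) = 9, so d ≤ 9.
We prove 9 | 10^N - 1 for all N ≥ 0 by induction on N.
For the base case N = 0: h(0) = 0 = 9·(0), so 9 | h(0).
Inductive step: assume the claim holds for N = k, i.e. 9 | h(k). Then
h(k+1) = 10^(k+1) - 1 = 10·(10^k - 1) + 9 = 10·h(k) + 9. The first term is divisible by 9 by the inductive hypothesis, and 9 is divisible by 9. Hence 9 | h(k+1).
Hence, by induction on N, the claim holds for every N ≥ 0.
Therefore the largest such d is 9.

d = 9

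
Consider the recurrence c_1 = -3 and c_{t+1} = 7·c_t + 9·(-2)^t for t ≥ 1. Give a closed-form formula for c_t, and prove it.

c_t = -(-2)^t - 5·7^(t - 1)

Computing the first terms: c_1 = -3, c_2 = -39, c_3 = -237. This suggests c_t = -(-2)^t - 5·7^(t - 1).
For the base case t = 1: the formula gives -3 = -3 = c_1.
For the inductive step, assume it holds for an arbitrary r ≥ 1, so c_r = -(-2)^r - 5·7^(r - 1).
Then c_{r+1} = 7·c_r + 9·(-2)^r = 7·(-(-2)^r - 5·7^(r - 1)) + 9·(-2)^r = -(-2)^(r + 1) - 5·7^r = -(-2)^(r+1) - 5·7^((r+1) - 1),
which is the claimed formula at t = r+1.
Hence, by induction on t, the claim holds for every t ≥ 1.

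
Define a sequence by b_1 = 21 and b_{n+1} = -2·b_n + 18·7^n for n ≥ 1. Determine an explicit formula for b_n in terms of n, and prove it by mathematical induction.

Computing the first terms: b_1 = 21, b_2 = 84, b_3 = 714. This suggests b_n = 7(-2)^(n - 1) + 2·7^n.
Base step (n = 1): the formula gives 21 = 21 = b_1.
For the inductive step, assume it holds for an arbitrary k ≥ 1, so b_k = 7(-2)^(k - 1) + 2·7^k.
Then b_{k+1} = -2·b_k + 18·7^k = -2·(7(-2)^(k - 1) + 2·7^k) + 18·7^k = 7(-2)^k + 2·7^(k + 1) = 7(-2)^((k+1) - 1) + 2·7^(k+1),
which is the claimed formula at n = k+1.
This completes the induction.

b_n = 7(-2)^(n - 1) + 2·7^n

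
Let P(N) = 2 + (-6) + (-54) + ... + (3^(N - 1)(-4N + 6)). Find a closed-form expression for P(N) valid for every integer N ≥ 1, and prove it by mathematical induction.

P(N) = 2·3^N(-N + 2) - 4

We claim P(N) = 2·3^N(-N + 2) - 4 for all N ≥ 1.
For the base case N = 1: P(1) = 2, and the closed form gives 2. They agree.
For the inductive step, assume it holds for an arbitrary j ≥ 1, so P(j) = 2·3^j(-j + 2) - 4.
Then P(j+1) = P(j) + (3^j(-4j + 2)) = (2·3^j(-j + 2) - 4) + (3^j(-4j + 2)).
Simplifying, P(j+1) = -6·3^j·j + 6·3^j - 4 = 2·3^(j+1)(-(j+1) + 2) - 4,
which is the closed form with N = j+1.
Hence, by induction on N, the claim holds for every N ≥ 1.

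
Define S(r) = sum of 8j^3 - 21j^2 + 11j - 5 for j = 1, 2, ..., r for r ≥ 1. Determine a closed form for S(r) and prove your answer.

We claim S(r) = r(2r^3 - 3r^2 - 3r - 3) for all r ≥ 1.
For the base case r = 1: S(1) = -7, and the closed form gives -7. They agree.
Suppose the result is true for r = j, so S(j) = j(2j^3 - 3j^2 - 3j - 3).
Then S(j+1) = S(j) + (8j^3 + 3j^2 - 7j - 7) = (j(2j^3 - 3j^2 - 3j - 3)) + (8j^3 + 3j^2 - 7j - 7).
Simplifying, S(j+1) = (j + 1)(2j^3 + 3j^2 - 3j - 7) = (j+1)(2(j+1)^3 - 3(j+1)^2 - 3(j+1) - 3),
which is the closed form with r = j+1.
By induction, the statement is established for all r ≥ 1.

S(r) = r(2r^3 - 3r^2 - 3r - 3)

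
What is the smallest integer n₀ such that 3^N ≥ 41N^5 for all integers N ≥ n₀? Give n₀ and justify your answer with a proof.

n₀ = 16

At N = 15: 14348907 < 31134375, so the inequality fails and n₀ ≥ 16. We prove 3^N ≥ 41N^5 for all N ≥ 16.
Base case (N = 16): 3^N = 43046721 and 41N^5 = 42991616, so 43046721 ≥ 42991616.
Suppose the result is true for N = p, so 3^p ≥ 41p^5.
Then 3^(p + 1) = 3·(3^p) ≥ 3·(41p^5).
Also, for p ≥ 16 we have 3·(41p^5) ≥ 41(p+1)^5, since 3 ≥ (1 + 1/p)^5 for all p ≥ 16.
Combining, 3^(p + 1) ≥ 41(p+1)^5.
By the principle of mathematical induction, the result holds for all N ≥ 16.
Hence the smallest such n₀ is 16.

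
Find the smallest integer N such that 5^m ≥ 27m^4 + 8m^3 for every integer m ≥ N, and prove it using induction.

At m = 6: 15625 < 36720, so the inequality fails and N ≥ 7. We prove 5^m ≥ 27m^4 + 8m^3 for all m ≥ 7.
For the base case m = 7: 5^m = 78125 and 27m^4 + 8m^3 = 67571, so 78125 ≥ 67571.
Suppose the result is true for m = i, so 5^i ≥ 27i^4 + 8i^3.
Then 5^(i + 1) = 5·(5^i) ≥ 5·(27i^4 + 8i^3).
Also, for i ≥ 7 we have 5·(27i^4 + 8i^3) ≥ 27(i+1)^4 + 8(i+1)^3, since 5·(27i^4 + 8i^3) − (27(i+1)^4 + 8(i+1)^3) = 108i^4 - 76i^3 - 186i^2 - 132i - 35, which is nonnegative for all i ≥ 7.
Combining, 5^(i + 1) ≥ 27(i+1)^4 + 8(i+1)^3.
By the principle of mathematical induction, the result holds for all m ≥ 7.
Hence the smallest such N is 7.

N = 7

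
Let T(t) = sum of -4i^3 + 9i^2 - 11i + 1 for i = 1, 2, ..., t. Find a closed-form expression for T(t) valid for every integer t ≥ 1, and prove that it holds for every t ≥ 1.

We claim T(t) = -t(t^3 - t^2 + 2t + 3) for all t ≥ 1.
Base case (t = 1): T(1) = -5, and the closed form gives -5. They agree.
Suppose the result is true for t = i, so T(i) = i(-i^3 + i^2 - 2i - 3).
Then T(i+1) = T(i) + (-4i^3 - 3i^2 - 5i - 5) = (i(-i^3 + i^2 - 2i - 3)) + (-4i^3 - 3i^2 - 5i - 5).
Simplifying, T(i+1) = -(i + 1)(i^3 + 2i^2 + 3i + 5) = -(i+1)((i+1)^3 - (i+1)^2 + 2(i+1) + 3),
which is the closed form with t = i+1.
By the principle of mathematical induction, the result holds for all t ≥ 1.

T(t) = -t(t^3 - t^2 + 2t + 3)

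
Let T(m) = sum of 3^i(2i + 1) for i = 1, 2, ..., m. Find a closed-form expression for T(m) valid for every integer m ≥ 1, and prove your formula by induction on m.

T(m) = 3^(m + 1)m

We claim T(m) = 3^(m + 1)m for all m ≥ 1.
Base step (m = 1): T(1) = 9, and the closed form gives 9. They agree.
Suppose the result is true for m = i, so T(i) = 3^(i + 1)i.
Then T(i+1) = T(i) + (3^(i + 1)(2i + 3)) = (3^(i + 1)i) + (3^(i + 1)(2i + 3)).
Simplifying, T(i+1) = 3^(i + 2)(i + 1) = 3^((i+1) + 1)(i+1),
which is the closed form with m = i+1.
This completes the induction.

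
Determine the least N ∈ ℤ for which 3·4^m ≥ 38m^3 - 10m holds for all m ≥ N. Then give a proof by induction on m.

At m = 5: 3072 < 4700, so the inequality fails and N ≥ 6. We prove 3·4^m ≥ 38m^3 - 10m for all m ≥ 6.
When m = 6: 3·4^m = 12288 and 38m^3 - 10m = 8148, so 12288 ≥ 8148.
Suppose the result is true for m = j, so 3·4^j ≥ 38j^3 - 10j.
Then 3·4^(j + 1) = 4·(3·4^j) ≥ 4·(38j^3 - 10j).
Also, for j ≥ 6 we have 4·(38j^3 - 10j) ≥ 38(j+1)^3 - 10(j+1), since 4·(38j^3 - 10j) − (38(j+1)^3 - 10(j+1)) = 114j^3 - 114j^2 - 144j - 28, which is nonnegative for all j ≥ 6.
Combining, 3·4^(j + 1) ≥ 38(j+1)^3 - 10(j+1).
By the principle of mathematical induction, the result holds for all m ≥ 6.
Hence the smallest such N is 6.

N = 6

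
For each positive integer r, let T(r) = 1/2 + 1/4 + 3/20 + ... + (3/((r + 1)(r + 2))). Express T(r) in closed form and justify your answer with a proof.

We claim T(r) = 3r/(2(r + 2)) for all r ≥ 1.
Base step (r = 1): T(1) = 1/2, and the closed form gives 1/2. They agree.
Inductive step: assume the claim holds for r = k, so T(k) = 3k/(2(k + 2)).
Then T(k+1) = T(k) + (3/((k + 2)(k + 3))) = (3k/(2(k + 2))) + (3/((k + 2)(k + 3))).
Simplifying, T(k+1) = 3(k + 1)/(2(k + 3)) = 3(k+1)/(2((k+1) + 2)),
which is the closed form with r = k+1.
By the principle of mathematical induction, the result holds for all r ≥ 1.

T(r) = 3r/(2(r + 2))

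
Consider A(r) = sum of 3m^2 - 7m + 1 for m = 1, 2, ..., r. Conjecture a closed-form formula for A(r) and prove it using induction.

We claim A(r) = r(r^2 - 2r - 2) for all r ≥ 1.
Base step (r = 1): A(1) = -3, and the closed form gives -3. They agree.
Suppose the result is true for r = m, so A(m) = m(m^2 - 2m - 2).
Then A(m+1) = A(m) + (3m^2 - m - 3) = (m(m^2 - 2m - 2)) + (3m^2 - m - 3).
Simplifying, A(m+1) = (m + 1)(m^2 - 3) = (m+1)((m+1)^2 - 2(m+1) - 2),
which is the closed form with r = m+1.
By the principle of mathematical induction, the result holds for all r ≥ 1.

A(r) = r(r^2 - 2r - 2)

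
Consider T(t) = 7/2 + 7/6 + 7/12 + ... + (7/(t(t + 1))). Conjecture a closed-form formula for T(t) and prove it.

We claim T(t) = 7t/(t + 1) for all t ≥ 1.
Base step (t = 1): T(1) = 7/2, and the closed form gives 7/2. They agree.
Inductive step: suppose the statement holds for some k ≥ 1, so T(k) = 7k/(k + 1).
Then T(k+1) = T(k) + (7/((k + 1)(k + 2))) = (7k/(k + 1)) + (7/((k + 1)(k + 2))).
Simplifying, T(k+1) = 7(k + 1)/(k + 2) = 7(k+1)/((k+1) + 1),
which is the closed form with t = k+1.
This completes the induction.

T(t) = 7t/(t + 1)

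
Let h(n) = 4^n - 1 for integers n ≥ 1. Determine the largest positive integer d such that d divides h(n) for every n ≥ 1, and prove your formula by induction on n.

d = 3

Computing the first values: h(1) = 3 and h(2) = 15; gcd(3, 15) = 3, so d ≤ 3.
We prove 3 | 4^n - 1 for all n ≥ 1 by induction on n.
Base step (n = 1): h(1) = 3 = 3·(1), so 3 | h(1).
Suppose the result is true for n = i, i.e. 3 | h(i). Then
4^{i+1} − 1^{i+1} = 4·4^i − 1·1^i = 4·(4^i − 1^i) + (3)·1^i. The first term is divisible by 3 by the inductive hypothesis, and the second term (3)·1^i is divisible by 3 since 3 | 3. Hence 3 | h(i+1).
By induction, the statement is established for all n ≥ 1.
Therefore the largest such d is 3.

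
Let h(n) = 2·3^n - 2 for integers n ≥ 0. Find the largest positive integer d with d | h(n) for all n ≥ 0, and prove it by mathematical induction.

d = 4

Computing the first values: h(0) = 0 and h(1) = 4; gcd(0, 4) = 4, so d ≤ 4.
We prove 4 | 2·3^n - 2 for all n ≥ 0 by induction on n.
Base step (n = 0): h(0) = 0 = 4·(0), so 4 | h(0).
Inductive step: assume the claim holds for n = i, i.e. 4 | h(i). Then
h(i+1) = 2·3^(i+1) - 2 = 3·(2·3^i - 2) + 4 = 3·h(i) + 4. The first term is divisible by 4 by the inductive hypothesis, and 4 is divisible by 4. Hence 4 | h(i+1).
Hence, by induction on n, the claim holds for every n ≥ 0.
Therefore the largest such d is 4.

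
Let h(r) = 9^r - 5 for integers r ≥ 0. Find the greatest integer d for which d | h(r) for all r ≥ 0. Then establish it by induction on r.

d = 4

Computing the first values: h(0) = -4 and h(1) = 4; gcd(-4, 4) = 4, so d ≤ 4.
We prove 4 | 9^r - 5 for all r ≥ 0 by induction on r.
Base case (r = 0): h(0) = -4 = 4·(-1), so 4 | h(0).
For the inductive step, assume it holds for an arbitrary j ≥ 0, i.e. 4 | h(j). Then
h(j+1) = 9^(j+1) - 5 = 9·(9^j - 5) + 40 = 9·h(j) + 40. The first term is divisible by 4 by the inductive hypothesis, and 40 is divisible by 4. Hence 4 | h(j+1).
Hence, by induction on r, the claim holds for every r ≥ 0.
Therefore the largest such d is 4.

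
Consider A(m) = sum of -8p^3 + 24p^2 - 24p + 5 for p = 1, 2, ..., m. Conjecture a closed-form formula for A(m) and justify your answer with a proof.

A(m) = -m(2m^3 - 4m^2 + 2m + 3)

We claim A(m) = -m(2m^3 - 4m^2 + 2m + 3) for all m ≥ 1.
When m = 1: A(1) = -3, and the closed form gives -3. They agree.
Inductive step: assume the claim holds for m = p, so A(p) = p(-2p^3 + 4p^2 - 2p - 3).
Then A(p+1) = A(p) + (-8p^3 - 3) = (p(-2p^3 + 4p^2 - 2p - 3)) + (-8p^3 - 3).
Simplifying, A(p+1) = -(p + 1)(2p^3 + 2p^2 + 3) = -(p+1)(2(p+1)^3 - 4(p+1)^2 + 2(p+1) + 3),
which is the closed form with m = p+1.
Hence, by induction on m, the claim holds for every m ≥ 1.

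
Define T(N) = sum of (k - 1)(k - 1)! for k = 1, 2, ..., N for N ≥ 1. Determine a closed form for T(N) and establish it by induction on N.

T(N) = N! - 1

We claim T(N) = N! - 1 for all N ≥ 1.
Base step (N = 1): T(1) = 0, and the closed form gives 0. They agree.
Suppose the result is true for N = k, so T(k) = k! - 1.
Then T(k+1) = T(k) + (k·k!) = (k! - 1) + (k·k!).
Simplifying, T(k+1) = (k+1)! - 1,
which is the closed form with N = k+1.
Hence, by induction on N, the claim holds for every N ≥ 1.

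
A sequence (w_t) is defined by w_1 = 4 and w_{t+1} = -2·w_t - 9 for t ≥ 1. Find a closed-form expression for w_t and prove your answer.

Computing the first terms: w_1 = 4, w_2 = -17, w_3 = 25. This suggests w_t = 7(-2)^(t - 1) - 3.
When t = 1: the formula gives 4 = 4 = w_1.
Inductive step: assume the claim holds for t = r, so w_r = 7(-2)^(r - 1) - 3.
Then w_{r+1} = -2·w_r - 9 = -2·(7(-2)^(r - 1) - 3) - 9 = 7(-2)^r - 3 = 7(-2)^((r+1) - 1) - 3,
which is the claimed formula at t = r+1.
Hence, by induction on t, the claim holds for every t ≥ 1.

w_t = 7(-2)^(t - 1) - 3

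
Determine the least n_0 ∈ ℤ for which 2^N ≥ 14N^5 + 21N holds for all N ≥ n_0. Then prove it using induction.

At N = 27: 134217728 < 200885265, so the inequality fails and n_0 ≥ 28. We prove 2^N ≥ 14N^5 + 21N for all N ≥ 28.
Base case (N = 28): 2^N = 268435456 and 14N^5 + 21N = 240945740, so 268435456 ≥ 240945740.
Suppose the result is true for N = p, so 2^p ≥ 14p^5 + 21p.
Then 2^(p + 1) = 2·(2^p) ≥ 2·(14p^5 + 21p).
Also, for p ≥ 28 we have 2·(14p^5 + 21p) ≥ 14(p+1)^5 + 21(p+1), since 2·(14p^5 + 21p) − (14(p+1)^5 + 21(p+1)) = 14p^5 - 70p^4 - 140p^3 - 140p^2 - 49p - 35, which is nonnegative for all p ≥ 28.
Combining, 2^(p + 1) ≥ 14(p+1)^5 + 21(p+1).
By the principle of mathematical induction, the result holds for all N ≥ 28.
Hence the smallest such n_0 is 28.

n_0 = 28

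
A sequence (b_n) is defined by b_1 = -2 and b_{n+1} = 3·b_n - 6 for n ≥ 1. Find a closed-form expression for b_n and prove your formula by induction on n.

b_n = -5·3^(n - 1) + 3

Computing the first terms: b_1 = -2, b_2 = -12, b_3 = -42. This suggests b_n = -5·3^(n - 1) + 3.
Base case (n = 1): the formula gives -2 = -2 = b_1.
Suppose the result is true for n = k, so b_k = -5·3^(k - 1) + 3.
Then b_{k+1} = 3·b_k - 6 = 3·(-5·3^(k - 1) + 3) - 6 = -5·3^k + 3 = -5·3^((k+1) - 1) + 3,
which is the claimed formula at n = k+1.
Hence, by induction on n, the claim holds for every n ≥ 1.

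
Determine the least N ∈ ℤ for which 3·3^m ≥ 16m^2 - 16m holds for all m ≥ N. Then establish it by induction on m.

N = 4

At m = 3: 81 < 96, so the inequality fails and N ≥ 4. We prove 3·3^m ≥ 16m^2 - 16m for all m ≥ 4.
When m = 4: 3·3^m = 243 and 16m^2 - 16m = 192, so 243 ≥ 192.
Inductive step: assume the claim holds for m = i, so 3·3^i ≥ 16i^2 - 16i.
Then 3·3^(i + 1) = 3·(3·3^i) ≥ 3·(16i^2 - 16i).
Also, for i ≥ 4 we have 3·(16i^2 - 16i) ≥ 16(i+1)^2 - 16(i+1), since 3·(16i^2 - 16i) − (16(i+1)^2 - 16(i+1)) = 32i^2 - 64i, which is nonnegative for all i ≥ 4.
Combining, 3·3^(i + 1) ≥ 16(i+1)^2 - 16(i+1).
By induction, the statement is established for all m ≥ 4.
Hence the smallest such N is 4.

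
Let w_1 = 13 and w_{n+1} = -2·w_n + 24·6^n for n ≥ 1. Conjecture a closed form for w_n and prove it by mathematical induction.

Computing the first terms: w_1 = 13, w_2 = 118, w_3 = 628. This suggests w_n = -5(-2)^(n - 1) + 3·6^n.
For the base case n = 1: the formula gives 13 = 13 = w_1.
Inductive step: assume the claim holds for n = m, so w_m = -5(-2)^(m - 1) + 3·6^m.
Then w_{m+1} = -2·w_m + 24·6^m = -2·(-5(-2)^(m - 1) + 3·6^m) + 24·6^m = -5(-2)^m + 3·6^(m + 1) = -5(-2)^((m+1) - 1) + 3·6^(m+1),
which is the claimed formula at n = m+1.
By induction, the statement is established for all n ≥ 1.

w_n = -5(-2)^(n - 1) + 3·6^n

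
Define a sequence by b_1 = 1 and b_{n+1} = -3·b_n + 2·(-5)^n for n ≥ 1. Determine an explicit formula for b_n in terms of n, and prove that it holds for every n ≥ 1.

Computing the first terms: b_1 = 1, b_2 = -13, b_3 = 89. This suggests b_n = -4(-3)^(n - 1) - (-5)^n.
When n = 1: the formula gives 1 = 1 = b_1.
For the inductive step, assume it holds for an arbitrary r ≥ 1, so b_r = -4(-3)^(r - 1) - (-5)^r.
Then b_{r+1} = -3·b_r + 2·(-5)^r = -3·(-4(-3)^(r - 1) - (-5)^r) + 2·(-5)^r = -4(-3)^r - (-5)^(r + 1) = -4(-3)^((r+1) - 1) - (-5)^(r+1),
which is the claimed formula at n = r+1.
This completes the induction.

b_n = -4(-3)^(n - 1) - (-5)^n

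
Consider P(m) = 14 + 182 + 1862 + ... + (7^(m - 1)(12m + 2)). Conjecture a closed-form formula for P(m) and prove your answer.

P(m) = 2·7^m·m

We claim P(m) = 2·7^m·m for all m ≥ 1.
For the base case m = 1: P(1) = 14, and the closed form gives 14. They agree.
Inductive step: suppose the statement holds for some k ≥ 1, so P(k) = 2·7^k·k.
Then P(k+1) = P(k) + (7^k(12k + 14)) = (2·7^k·k) + (7^k(12k + 14)).
Simplifying, P(k+1) = 14·7^k(k + 1) = 2·7^(k+1)·(k+1),
which is the closed form with m = k+1.
By induction, the statement is established for all m ≥ 1.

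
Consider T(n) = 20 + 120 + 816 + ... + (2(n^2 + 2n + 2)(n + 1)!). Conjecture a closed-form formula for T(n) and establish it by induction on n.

We claim T(n) = (2n + 2)(n + 2)! - 4 for all n ≥ 1.
When n = 1: T(1) = 20, and the closed form gives 20. They agree.
Inductive step: assume the claim holds for n = r, so T(r) = (2r + 2)(r + 2)! - 4.
Then T(r+1) = T(r) + (2(r^2 + 4r + 5)(r + 2)!) = ((2r + 2)(r + 2)! - 4) + (2(r^2 + 4r + 5)(r + 2)!).
Simplifying, T(r+1) = (2(r+1) + 2)((r+1) + 2)! - 4,
which is the closed form with n = r+1.
By induction, the statement is established for all n ≥ 1.

T(n) = (2n + 2)(n + 2)! - 4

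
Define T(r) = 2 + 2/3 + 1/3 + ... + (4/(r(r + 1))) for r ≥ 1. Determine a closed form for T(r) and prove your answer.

We claim T(r) = 4r/(r + 1) for all r ≥ 1.
For the base case r = 1: T(1) = 2, and the closed form gives 2. They agree.
Inductive step: suppose the statement holds for some j ≥ 1, so T(j) = 4j/(j + 1).
Then T(j+1) = T(j) + (4/((j + 1)(j + 2))) = (4j/(j + 1)) + (4/((j + 1)(j + 2))).
Simplifying, T(j+1) = 4(j + 1)/(j + 2) = 4(j+1)/((j+1) + 1),
which is the closed form with r = j+1.
This completes the induction.

T(r) = 4r/(r + 1)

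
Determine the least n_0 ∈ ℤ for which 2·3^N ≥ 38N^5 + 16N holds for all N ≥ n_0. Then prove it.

n_0 = 16

At N = 15: 28697814 < 28856490, so the inequality fails and n_0 ≥ 16. We prove 2·3^N ≥ 38N^5 + 16N for all N ≥ 16.
When N = 16: 2·3^N = 86093442 and 38N^5 + 16N = 39846144, so 86093442 ≥ 39846144.
For the inductive step, assume it holds for an arbitrary j ≥ 16, so 2·3^j ≥ 38j^5 + 16j.
Then 2·3^(j + 1) = 3·(2·3^j) ≥ 3·(38j^5 + 16j).
Also, for j ≥ 16 we have 3·(38j^5 + 16j) ≥ 38(j+1)^5 + 16(j+1), since 3·(38j^5 + 16j) − (38(j+1)^5 + 16(j+1)) = 76j^5 - 190j^4 - 380j^3 - 380j^2 - 158j - 54, which is nonnegative for all j ≥ 16.
Combining, 2·3^(j + 1) ≥ 38(j+1)^5 + 16(j+1).
Hence, by induction on N, the claim holds for every N ≥ 16.
Hence the smallest such n_0 is 16.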